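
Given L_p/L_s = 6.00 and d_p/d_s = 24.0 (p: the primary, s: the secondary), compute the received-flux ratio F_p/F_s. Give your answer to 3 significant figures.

F = L/(4πd²), so F_p/F_s = (L_p/L_s) / (d_p/d_s)²
= 6.00 / (24.0)² = 6.00 / 576.0 = 0.01042.

0.0104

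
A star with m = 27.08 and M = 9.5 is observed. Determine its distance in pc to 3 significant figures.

3.28×10^4 pc

m − M = 5 log₁₀(d/10 pc)
27.08 − (9.5) = 17.58 = 5 log₁₀(d/10)
d = 10 × 10^(17.58/5) = 10 × 10^3.516 = 3.281×10^4 pc.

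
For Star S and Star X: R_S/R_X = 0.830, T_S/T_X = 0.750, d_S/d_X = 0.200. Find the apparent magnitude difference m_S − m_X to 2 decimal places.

L_S/L_X = (0.830)²(0.750)⁴ = 0.2180.
F_S/F_X = (L_S/L_X)/(d_S/d_X)² = 0.2180/0.04000 = 5.449.
m_S − m_X = −2.5 log₁₀(5.449) = -1.84.

-1.84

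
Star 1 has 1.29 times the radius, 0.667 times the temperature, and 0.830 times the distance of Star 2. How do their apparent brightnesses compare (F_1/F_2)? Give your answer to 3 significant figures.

0.478

L_1/L_2 = (R_1/R_2)²(T_1/T_2)⁴ = (1.29)² × (0.667)⁴ = 0.3294.
F_1/F_2 = (L_1/L_2)/(d_1/d_2)² = 0.3294 / (0.830)² = 0.4781.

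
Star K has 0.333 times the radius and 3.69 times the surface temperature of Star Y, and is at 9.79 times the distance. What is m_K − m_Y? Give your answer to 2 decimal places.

L_K/L_Y = (0.333)²(3.69)⁴ = 20.56.
F_K/F_Y = (L_K/L_Y)/(d_K/d_Y)² = 20.56/95.84 = 0.2145.
m_K − m_Y = −2.5 log₁₀(0.2145) = 1.67.

1.67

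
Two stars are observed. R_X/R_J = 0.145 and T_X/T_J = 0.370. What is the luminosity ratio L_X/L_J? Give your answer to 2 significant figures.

From the Stefan–Boltzmann law, L ∝ R²T⁴, so
L_X/L_J = (R_X/R_J)² (T_X/T_J)⁴ = (0.145)² × (0.370)⁴ = 0.02102 × 0.01874 = 3.940×10^-4.

3.9×10^-4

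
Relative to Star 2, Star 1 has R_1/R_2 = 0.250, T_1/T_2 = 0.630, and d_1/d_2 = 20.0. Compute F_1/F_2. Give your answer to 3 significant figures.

2.46×10^-5

L_1/L_2 = (R_1/R_2)²(T_1/T_2)⁴ = (0.250)² × (0.630)⁴ = 0.009846.
F_1/F_2 = (L_1/L_2)/(d_1/d_2)² = 0.009846 / (20.0)² = 2.461×10^-5.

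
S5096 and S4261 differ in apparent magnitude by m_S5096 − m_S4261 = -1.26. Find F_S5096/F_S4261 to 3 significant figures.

F_S5096/F_S4261 = 10^(−(m_S5096 − m_S4261)/2.5) = 10^(1.26/2.5) = 10^0.504 = 3.192.

3.19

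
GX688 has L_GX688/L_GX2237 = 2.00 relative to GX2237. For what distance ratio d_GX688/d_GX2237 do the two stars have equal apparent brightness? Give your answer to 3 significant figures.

1.41

Equal flux requires L_GX688/d_GX688² = L_GX2237/d_GX2237², so d_GX688/d_GX2237 = √(L_GX688/L_GX2237)
= √(2.00) = 1.414.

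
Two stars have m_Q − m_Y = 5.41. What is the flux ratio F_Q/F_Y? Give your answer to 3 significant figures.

F_Q/F_Y = 10^(−(m_Q − m_Y)/2.5) = 10^(-5.41/2.5) = 10^-2.164 = 0.006855.

0.00685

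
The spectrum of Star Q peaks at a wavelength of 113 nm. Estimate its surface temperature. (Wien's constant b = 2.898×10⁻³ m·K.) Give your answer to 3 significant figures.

2.56×10^4 K

T = b/λ_max = 2.898×10⁻³ / (113×10⁻⁹) = 2.565×10^4 K.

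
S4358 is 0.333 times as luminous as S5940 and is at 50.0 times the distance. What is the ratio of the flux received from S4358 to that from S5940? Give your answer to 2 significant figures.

1.3×10^-4

F = L/(4πd²), so F_S4358/F_S5940 = (L_S4358/L_S5940) / (d_S4358/d_S5940)²
= 0.333 / (50.0)² = 0.333 / 2500 = 1.332×10^-4.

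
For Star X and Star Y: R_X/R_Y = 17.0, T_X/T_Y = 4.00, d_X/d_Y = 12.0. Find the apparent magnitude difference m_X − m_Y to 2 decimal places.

L_X/L_Y = (17.0)²(4.00)⁴ = 7.398×10^4.
F_X/F_Y = (L_X/L_Y)/(d_X/d_Y)² = 7.398×10^4/144.0 = 513.8.
m_X − m_Y = −2.5 log₁₀(513.8) = -6.78.

-6.78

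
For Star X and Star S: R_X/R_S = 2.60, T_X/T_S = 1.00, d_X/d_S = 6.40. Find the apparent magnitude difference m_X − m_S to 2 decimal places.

1.96

L_X/L_S = (2.60)²(1.00)⁴ = 6.760.
F_X/F_S = (L_X/L_S)/(d_X/d_S)² = 6.760/40.96 = 0.1650.
m_X − m_S = −2.5 log₁₀(0.1650) = 1.96.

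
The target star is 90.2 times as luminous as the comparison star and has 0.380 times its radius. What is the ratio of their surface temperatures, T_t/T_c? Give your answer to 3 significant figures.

5.00

L ∝ R²T⁴ gives T ∝ (L/R²)^(1/4), so
T_t/T_c = (90.2 / 0.380²)^(1/4) = (624.7)^(1/4) = 4.999.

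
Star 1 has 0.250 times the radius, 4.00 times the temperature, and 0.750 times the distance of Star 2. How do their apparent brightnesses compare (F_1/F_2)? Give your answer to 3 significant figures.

L_1/L_2 = (R_1/R_2)²(T_1/T_2)⁴ = (0.250)² × (4.00)⁴ = 16.00.
F_1/F_2 = (L_1/L_2)/(d_1/d_2)² = 16.00 / (0.750)² = 28.44.

28.4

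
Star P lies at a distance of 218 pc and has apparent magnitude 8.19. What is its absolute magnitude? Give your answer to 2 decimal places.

M = m − 5 log₁₀(d/10 pc) = 8.19 − 5 log₁₀(218/10)
  = 8.19 − 5 × 1.338 = 8.19 − 6.69 = 1.50.

1.50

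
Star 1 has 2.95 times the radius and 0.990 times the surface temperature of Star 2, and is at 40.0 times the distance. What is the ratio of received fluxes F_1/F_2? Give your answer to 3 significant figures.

0.00522

L_1/L_2 = (R_1/R_2)²(T_1/T_2)⁴ = (2.95)² × (0.990)⁴ = 8.360.
F_1/F_2 = (L_1/L_2)/(d_1/d_2)² = 8.360 / (40.0)² = 0.005225.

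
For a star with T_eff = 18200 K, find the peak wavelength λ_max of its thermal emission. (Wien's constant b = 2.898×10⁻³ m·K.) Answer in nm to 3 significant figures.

λ_max = b/T = 2.898×10⁻³ / 18200 = 1.59×10^-7 m = 159.2 nm.

159 nm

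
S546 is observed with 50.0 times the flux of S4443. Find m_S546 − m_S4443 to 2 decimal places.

-4.25

m_S546 − m_S4443 = −2.5 log₁₀(F_S546/F_S4443) = −2.5 log₁₀(50.0) = −2.5 × (1.699) = -4.247.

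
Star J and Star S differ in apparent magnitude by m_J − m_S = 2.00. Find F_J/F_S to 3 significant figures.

0.158

F_J/F_S = 10^(−(m_J − m_S)/2.5) = 10^(-2.00/2.5) = 10^-0.800 = 0.1585.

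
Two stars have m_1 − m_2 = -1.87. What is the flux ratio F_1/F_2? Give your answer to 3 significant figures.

5.60

F_1/F_2 = 10^(−(m_1 − m_2)/2.5) = 10^(1.87/2.5) = 10^0.748 = 5.598.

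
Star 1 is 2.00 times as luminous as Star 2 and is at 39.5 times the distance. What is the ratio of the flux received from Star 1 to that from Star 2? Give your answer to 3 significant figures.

0.00128

F = L/(4πd²), so F_1/F_2 = (L_1/L_2) / (d_1/d_2)²
= 2.00 / (39.5)² = 2.00 / 1560 = 0.001282.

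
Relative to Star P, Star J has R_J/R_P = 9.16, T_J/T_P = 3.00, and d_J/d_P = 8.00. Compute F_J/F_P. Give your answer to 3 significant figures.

106

L_J/L_P = (R_J/R_P)²(T_J/T_P)⁴ = (9.16)² × (3.00)⁴ = 6796.
F_J/F_P = (L_J/L_P)/(d_J/d_P)² = 6796 / (8.00)² = 106.2.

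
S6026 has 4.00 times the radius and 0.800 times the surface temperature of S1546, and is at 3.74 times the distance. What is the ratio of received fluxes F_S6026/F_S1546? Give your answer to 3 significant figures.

0.469

L_S6026/L_S1546 = (R_S6026/R_S1546)²(T_S6026/T_S1546)⁴ = (4.00)² × (0.800)⁴ = 6.554.
F_S6026/F_S1546 = (L_S6026/L_S1546)/(d_S6026/d_S1546)² = 6.554 / (3.74)² = 0.4685.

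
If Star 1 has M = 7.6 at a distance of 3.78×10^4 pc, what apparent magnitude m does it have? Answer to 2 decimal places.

25.49

m = M + 5 log₁₀(d/10 pc) = 7.6 + 5 log₁₀(3.78×10^4/10)
  = 7.6 + 5 × 3.577 = 7.6 + 17.89 = 25.49.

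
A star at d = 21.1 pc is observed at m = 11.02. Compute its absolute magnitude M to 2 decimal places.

9.40

M = m − 5 log₁₀(d/10 pc) = 11.02 − 5 log₁₀(21.1/10)
  = 11.02 − 5 × 0.324 = 11.02 − 1.62 = 9.40.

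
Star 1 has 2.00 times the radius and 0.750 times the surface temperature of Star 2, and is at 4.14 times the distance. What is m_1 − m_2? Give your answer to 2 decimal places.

2.83

L_1/L_2 = (2.00)²(0.750)⁴ = 1.266.
F_1/F_2 = (L_1/L_2)/(d_1/d_2)² = 1.266/17.14 = 0.07384.
m_1 − m_2 = −2.5 log₁₀(0.07384) = 2.83.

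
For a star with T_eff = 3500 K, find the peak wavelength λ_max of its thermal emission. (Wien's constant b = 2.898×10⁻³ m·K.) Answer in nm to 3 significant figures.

λ_max = b/T = 2.898×10⁻³ / 3500 = 8.28×10^-7 m = 828.0 nm.

828 nm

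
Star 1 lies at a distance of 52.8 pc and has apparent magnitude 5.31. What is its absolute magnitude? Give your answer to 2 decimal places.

1.70

M = m − 5 log₁₀(d/10 pc) = 5.31 − 5 log₁₀(52.8/10)
  = 5.31 − 5 × 0.723 = 5.31 − 3.61 = 1.70.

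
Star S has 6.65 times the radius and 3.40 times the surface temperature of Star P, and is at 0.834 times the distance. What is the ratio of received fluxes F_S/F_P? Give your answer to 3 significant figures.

L_S/L_P = (R_S/R_P)²(T_S/T_P)⁴ = (6.65)² × (3.40)⁴ = 5910.
F_S/F_P = (L_S/L_P)/(d_S/d_P)² = 5910 / (0.834)² = 8496.

8.50×10^3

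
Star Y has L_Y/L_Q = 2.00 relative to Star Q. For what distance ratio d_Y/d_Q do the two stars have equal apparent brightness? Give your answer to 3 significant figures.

1.41

Equal flux requires L_Y/d_Y² = L_Q/d_Q², so d_Y/d_Q = √(L_Y/L_Q)
= √(2.00) = 1.414.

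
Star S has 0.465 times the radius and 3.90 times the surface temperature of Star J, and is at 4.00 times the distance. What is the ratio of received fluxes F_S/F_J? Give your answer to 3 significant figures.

3.13

L_S/L_J = (R_S/R_J)²(T_S/T_J)⁴ = (0.465)² × (3.90)⁴ = 50.02.
F_S/F_J = (L_S/L_J)/(d_S/d_J)² = 50.02 / (4.00)² = 3.126.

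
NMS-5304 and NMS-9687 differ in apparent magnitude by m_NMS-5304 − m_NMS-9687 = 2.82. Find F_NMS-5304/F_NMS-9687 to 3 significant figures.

0.0745

F_NMS-5304/F_NMS-9687 = 10^(−(m_NMS-5304 − m_NMS-9687)/2.5) = 10^(-2.82/2.5) = 10^-1.128 = 0.07447.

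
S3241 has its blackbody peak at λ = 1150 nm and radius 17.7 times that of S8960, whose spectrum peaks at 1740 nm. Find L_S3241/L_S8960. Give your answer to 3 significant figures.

Wien's law gives T ∝ 1/λ_max, so T_S3241/T_S8960 = λ_S8960/λ_S3241 = 1740/1150 = 1.513.
Then L ∝ R²T⁴ gives L_S3241/L_S8960 = (17.7)² × (1.513)⁴ = 313.3 × 5.241 = 1642.

1.64×10^3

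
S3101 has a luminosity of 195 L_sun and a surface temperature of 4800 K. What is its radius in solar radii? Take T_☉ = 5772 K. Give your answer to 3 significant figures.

20.2 solar radii

R/R_☉ = √(L/L_☉) / (T/T_☉)² = √(195) / (0.8316)²
       = 13.96 / 0.6916 = 20.19.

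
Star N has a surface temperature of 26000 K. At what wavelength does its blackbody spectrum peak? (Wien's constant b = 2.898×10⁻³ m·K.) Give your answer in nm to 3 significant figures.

111 nm

λ_max = b/T = 2.898×10⁻³ / 26000 = 1.11×10^-7 m = 111.5 nm.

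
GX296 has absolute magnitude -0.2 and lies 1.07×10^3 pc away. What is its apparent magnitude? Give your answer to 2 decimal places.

9.95

m = M + 5 log₁₀(d/10 pc) = -0.2 + 5 log₁₀(1.07×10^3/10)
  = -0.2 + 5 × 2.029 = -0.2 + 10.15 = 9.95.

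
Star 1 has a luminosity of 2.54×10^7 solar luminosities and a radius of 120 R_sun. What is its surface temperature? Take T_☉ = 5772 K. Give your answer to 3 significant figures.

3.74×10^4 K

T/T_☉ = (L/L_☉)^(1/4) / (R/R_☉)^(1/2)
T = 5772 × (2.54×10^7)^(1/4) / √(120) = 5772 × 70.99 / 10.95 = 3.741×10^4 K.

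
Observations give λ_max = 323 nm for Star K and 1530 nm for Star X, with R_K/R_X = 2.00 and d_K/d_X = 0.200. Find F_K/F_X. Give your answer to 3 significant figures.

Wien's law: T_K/T_X = λ_X/λ_K = 1530/323 = 4.737.
L_K/L_X = (R_K/R_X)²(T_K/T_X)⁴ = (2.00)²(4.737)⁴ = 2014.
F_K/F_X = (L_K/L_X)/(d_K/d_X)² = 2014/(0.200)² = 5.034×10^4.

5.03×10^4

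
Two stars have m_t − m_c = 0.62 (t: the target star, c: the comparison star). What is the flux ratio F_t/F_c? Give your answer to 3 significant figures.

0.565

F_t/F_c = 10^(−(m_t − m_c)/2.5) = 10^(-0.62/2.5) = 10^-0.248 = 0.5649.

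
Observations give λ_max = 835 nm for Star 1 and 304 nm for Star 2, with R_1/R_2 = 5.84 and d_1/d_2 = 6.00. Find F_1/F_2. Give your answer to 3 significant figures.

0.0166

Wien's law: T_1/T_2 = λ_2/λ_1 = 304/835 = 0.3641.
L_1/L_2 = (R_1/R_2)²(T_1/T_2)⁴ = (5.84)²(0.3641)⁴ = 0.5992.
F_1/F_2 = (L_1/L_2)/(d_1/d_2)² = 0.5992/(6.00)² = 0.01664.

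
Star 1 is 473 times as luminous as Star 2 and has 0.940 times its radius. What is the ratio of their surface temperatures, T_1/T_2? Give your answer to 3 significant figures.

4.81

L ∝ R²T⁴ gives T ∝ (L/R²)^(1/4), so
T_1/T_2 = (473 / 0.940²)^(1/4) = (535.3)^(1/4) = 4.810.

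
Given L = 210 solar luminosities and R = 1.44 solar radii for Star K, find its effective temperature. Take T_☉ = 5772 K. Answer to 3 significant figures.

T/T_☉ = (L/L_☉)^(1/4) / (R/R_☉)^(1/2)
T = 5772 × (210)^(1/4) / √(1.44) = 5772 × 3.807 / 1.200 = 1.831×10^4 K.

1.83×10^4 K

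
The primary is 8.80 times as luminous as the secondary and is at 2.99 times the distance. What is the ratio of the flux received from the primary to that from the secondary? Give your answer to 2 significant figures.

0.98

F = L/(4πd²), so F_p/F_s = (L_p/L_s) / (d_p/d_s)²
= 8.80 / (2.99)² = 8.80 / 8.940 = 0.9843.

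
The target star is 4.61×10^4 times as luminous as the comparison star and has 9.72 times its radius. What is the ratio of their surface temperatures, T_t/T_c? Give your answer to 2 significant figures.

4.7

L ∝ R²T⁴ gives T ∝ (L/R²)^(1/4), so
T_t/T_c = (4.61×10^4 / 9.72²)^(1/4) = (487.9)^(1/4) = 4.700.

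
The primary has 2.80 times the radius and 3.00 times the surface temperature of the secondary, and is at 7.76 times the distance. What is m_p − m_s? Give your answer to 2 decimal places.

-2.56

L_p/L_s = (2.80)²(3.00)⁴ = 635.0.
F_p/F_s = (L_p/L_s)/(d_p/d_s)² = 635.0/60.22 = 10.55.
m_p − m_s = −2.5 log₁₀(10.55) = -2.56.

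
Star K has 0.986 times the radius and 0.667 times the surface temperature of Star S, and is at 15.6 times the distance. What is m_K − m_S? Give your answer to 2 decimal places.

L_K/L_S = (0.986)²(0.667)⁴ = 0.1924.
F_K/F_S = (L_K/L_S)/(d_K/d_S)² = 0.1924/243.4 = 7.907×10^-4.
m_K − m_S = −2.5 log₁₀(7.907×10^-4) = 7.75.

7.75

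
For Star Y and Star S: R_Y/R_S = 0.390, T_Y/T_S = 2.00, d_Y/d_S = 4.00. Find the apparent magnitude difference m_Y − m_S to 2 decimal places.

2.04

L_Y/L_S = (0.390)²(2.00)⁴ = 2.434.
F_Y/F_S = (L_Y/L_S)/(d_Y/d_S)² = 2.434/16.00 = 0.1521.
m_Y − m_S = −2.5 log₁₀(0.1521) = 2.04.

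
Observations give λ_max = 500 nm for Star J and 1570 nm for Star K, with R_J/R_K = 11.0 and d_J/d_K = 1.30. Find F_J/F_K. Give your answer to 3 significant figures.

6.96×10^3

Wien's law: T_J/T_K = λ_K/λ_J = 1570/500 = 3.140.
L_J/L_K = (R_J/R_K)²(T_J/T_K)⁴ = (11.0)²(3.140)⁴ = 1.176×10^4.
F_J/F_K = (L_J/L_K)/(d_J/d_K)² = 1.176×10^4/(1.30)² = 6960.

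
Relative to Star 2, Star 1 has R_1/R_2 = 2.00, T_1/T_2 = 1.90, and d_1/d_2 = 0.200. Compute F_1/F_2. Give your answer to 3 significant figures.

1.30×10^3

L_1/L_2 = (R_1/R_2)²(T_1/T_2)⁴ = (2.00)² × (1.90)⁴ = 52.13.
F_1/F_2 = (L_1/L_2)/(d_1/d_2)² = 52.13 / (0.200)² = 1303.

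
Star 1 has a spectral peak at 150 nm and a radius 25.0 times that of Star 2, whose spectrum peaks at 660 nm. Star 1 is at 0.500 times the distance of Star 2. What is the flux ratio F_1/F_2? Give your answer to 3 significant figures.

Wien's law: T_1/T_2 = λ_2/λ_1 = 660/150 = 4.400.
L_1/L_2 = (R_1/R_2)²(T_1/T_2)⁴ = (25.0)²(4.400)⁴ = 2.343×10^5.
F_1/F_2 = (L_1/L_2)/(d_1/d_2)² = 2.343×10^5/(0.500)² = 9.370×10^5.

9.37×10^5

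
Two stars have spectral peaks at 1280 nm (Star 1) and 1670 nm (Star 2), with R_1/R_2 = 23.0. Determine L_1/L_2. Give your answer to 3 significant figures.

Wien's law gives T ∝ 1/λ_max, so T_1/T_2 = λ_2/λ_1 = 1670/1280 = 1.305.
Then L ∝ R²T⁴ gives L_1/L_2 = (23.0)² × (1.305)⁴ = 529.0 × 2.898 = 1533.

1.53×10^3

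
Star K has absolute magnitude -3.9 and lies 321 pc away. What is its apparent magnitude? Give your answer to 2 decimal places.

3.63

m = M + 5 log₁₀(d/10 pc) = -3.9 + 5 log₁₀(321/10)
  = -3.9 + 5 × 1.507 = -3.9 + 7.53 = 3.63.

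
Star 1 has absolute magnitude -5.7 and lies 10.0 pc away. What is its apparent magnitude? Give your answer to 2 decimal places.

-5.70

m = M + 5 log₁₀(d/10 pc) = -5.7 + 5 log₁₀(10.0/10)
  = -5.7 + 5 × 0.000 = -5.7 + 0.00 = -5.70.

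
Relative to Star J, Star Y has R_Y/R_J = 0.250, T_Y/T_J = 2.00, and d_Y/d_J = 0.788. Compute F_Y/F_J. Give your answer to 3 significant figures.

L_Y/L_J = (R_Y/R_J)²(T_Y/T_J)⁴ = (0.250)² × (2.00)⁴ = 1.000.
F_Y/F_J = (L_Y/L_J)/(d_Y/d_J)² = 1.000 / (0.788)² = 1.610.

1.61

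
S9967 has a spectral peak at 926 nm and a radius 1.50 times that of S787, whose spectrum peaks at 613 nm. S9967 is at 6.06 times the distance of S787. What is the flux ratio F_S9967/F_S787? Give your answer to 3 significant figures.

0.0118

Wien's law: T_S9967/T_S787 = λ_S787/λ_S9967 = 613/926 = 0.6620.
L_S9967/L_S787 = (R_S9967/R_S787)²(T_S9967/T_S787)⁴ = (1.50)²(0.6620)⁴ = 0.4321.
F_S9967/F_S787 = (L_S9967/L_S787)/(d_S9967/d_S787)² = 0.4321/(6.06)² = 0.01177.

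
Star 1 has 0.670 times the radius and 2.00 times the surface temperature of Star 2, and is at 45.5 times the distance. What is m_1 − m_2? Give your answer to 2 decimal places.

6.15

L_1/L_2 = (0.670)²(2.00)⁴ = 7.182.
F_1/F_2 = (L_1/L_2)/(d_1/d_2)² = 7.182/2070 = 0.003469.
m_1 − m_2 = −2.5 log₁₀(0.003469) = 6.15.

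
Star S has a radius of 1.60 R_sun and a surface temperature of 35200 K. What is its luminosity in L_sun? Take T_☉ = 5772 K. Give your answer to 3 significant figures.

3.54×10^3 L_sun

L/L_☉ = (R/R_☉)² (T/T_☉)⁴ = (1.60)² × (35200/5772)⁴
       = 2.560 × (6.098)⁴ = 2.560 × 1383 = 3541.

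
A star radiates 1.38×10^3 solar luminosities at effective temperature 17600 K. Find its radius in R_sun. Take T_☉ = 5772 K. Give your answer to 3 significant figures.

4.00 R_sun

R/R_☉ = √(L/L_☉) / (T/T_☉)² = √(1.38×10^3) / (3.049)²
       = 37.15 / 9.298 = 3.995.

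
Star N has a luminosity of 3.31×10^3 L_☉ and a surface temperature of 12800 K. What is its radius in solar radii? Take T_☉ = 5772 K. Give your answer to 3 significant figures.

R/R_☉ = √(L/L_☉) / (T/T_☉)² = √(3.31×10^3) / (2.218)²
       = 57.53 / 4.918 = 11.70.

11.7 solar radii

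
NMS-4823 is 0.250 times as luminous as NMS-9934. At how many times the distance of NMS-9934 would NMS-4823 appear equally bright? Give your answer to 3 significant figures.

Equal flux requires L_NMS-4823/d_NMS-4823² = L_NMS-9934/d_NMS-9934², so d_NMS-4823/d_NMS-9934 = √(L_NMS-4823/L_NMS-9934)
= √(0.250) = 0.5000.

0.500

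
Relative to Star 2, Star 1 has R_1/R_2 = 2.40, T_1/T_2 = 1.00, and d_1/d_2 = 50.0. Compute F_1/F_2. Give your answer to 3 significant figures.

L_1/L_2 = (R_1/R_2)²(T_1/T_2)⁴ = (2.40)² × (1.00)⁴ = 5.760.
F_1/F_2 = (L_1/L_2)/(d_1/d_2)² = 5.760 / (50.0)² = 0.002304.

0.00230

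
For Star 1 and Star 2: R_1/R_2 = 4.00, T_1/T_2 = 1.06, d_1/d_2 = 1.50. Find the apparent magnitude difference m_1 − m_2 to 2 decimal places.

-2.38

L_1/L_2 = (4.00)²(1.06)⁴ = 20.20.
F_1/F_2 = (L_1/L_2)/(d_1/d_2)² = 20.20/2.250 = 8.978.
m_1 − m_2 = −2.5 log₁₀(8.978) = -2.38.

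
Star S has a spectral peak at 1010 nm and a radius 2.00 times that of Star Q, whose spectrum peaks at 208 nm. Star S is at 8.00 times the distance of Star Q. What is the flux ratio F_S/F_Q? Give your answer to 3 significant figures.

1.12×10^-4

Wien's law: T_S/T_Q = λ_Q/λ_S = 208/1010 = 0.2059.
L_S/L_Q = (R_S/R_Q)²(T_S/T_Q)⁴ = (2.00)²(0.2059)⁴ = 0.007195.
F_S/F_Q = (L_S/L_Q)/(d_S/d_Q)² = 0.007195/(8.00)² = 1.124×10^-4.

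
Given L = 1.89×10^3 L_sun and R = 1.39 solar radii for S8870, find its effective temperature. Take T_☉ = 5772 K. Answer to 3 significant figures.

T/T_☉ = (L/L_☉)^(1/4) / (R/R_☉)^(1/2)
T = 5772 × (1.89×10^3)^(1/4) / √(1.39) = 5772 × 6.593 / 1.179 = 3.228×10^4 K.

3.23×10^4 K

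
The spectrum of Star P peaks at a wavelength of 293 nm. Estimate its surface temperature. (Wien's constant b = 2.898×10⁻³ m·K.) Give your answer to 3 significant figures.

T = b/λ_max = 2.898×10⁻³ / (293×10⁻⁹) = 9891 K.

9.89×10^3 K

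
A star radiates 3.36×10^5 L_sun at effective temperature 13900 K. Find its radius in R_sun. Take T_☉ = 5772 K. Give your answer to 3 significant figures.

100 R_sun

R/R_☉ = √(L/L_☉) / (T/T_☉)² = √(3.36×10^5) / (2.408)²
       = 579.7 / 5.799 = 99.95.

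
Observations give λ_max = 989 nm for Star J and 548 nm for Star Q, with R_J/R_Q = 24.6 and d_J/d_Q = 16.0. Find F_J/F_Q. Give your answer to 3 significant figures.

Wien's law: T_J/T_Q = λ_Q/λ_J = 548/989 = 0.5541.
L_J/L_Q = (R_J/R_Q)²(T_J/T_Q)⁴ = (24.6)²(0.5541)⁴ = 57.04.
F_J/F_Q = (L_J/L_Q)/(d_J/d_Q)² = 57.04/(16.0)² = 0.2228.

0.223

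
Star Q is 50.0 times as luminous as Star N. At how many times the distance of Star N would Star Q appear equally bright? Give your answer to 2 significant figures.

Equal flux requires L_Q/d_Q² = L_N/d_N², so d_Q/d_N = √(L_Q/L_N)
= √(50.0) = 7.071.

7.1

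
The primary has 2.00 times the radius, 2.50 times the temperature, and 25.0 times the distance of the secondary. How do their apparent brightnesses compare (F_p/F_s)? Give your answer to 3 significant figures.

0.250

L_p/L_s = (R_p/R_s)²(T_p/T_s)⁴ = (2.00)² × (2.50)⁴ = 156.2.
F_p/F_s = (L_p/L_s)/(d_p/d_s)² = 156.2 / (25.0)² = 0.2500.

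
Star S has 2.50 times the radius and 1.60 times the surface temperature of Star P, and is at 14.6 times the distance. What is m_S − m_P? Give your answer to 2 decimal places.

L_S/L_P = (2.50)²(1.60)⁴ = 40.96.
F_S/F_P = (L_S/L_P)/(d_S/d_P)² = 40.96/213.2 = 0.1922.
m_S − m_P = −2.5 log₁₀(0.1922) = 1.79.

1.79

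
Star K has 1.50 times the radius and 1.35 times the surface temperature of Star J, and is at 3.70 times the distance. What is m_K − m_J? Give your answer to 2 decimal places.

0.66

L_K/L_J = (1.50)²(1.35)⁴ = 7.473.
F_K/F_J = (L_K/L_J)/(d_K/d_J)² = 7.473/13.69 = 0.5459.
m_K − m_J = −2.5 log₁₀(0.5459) = 0.66.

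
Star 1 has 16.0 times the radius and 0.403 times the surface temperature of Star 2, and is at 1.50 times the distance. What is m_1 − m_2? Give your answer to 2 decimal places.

L_1/L_2 = (16.0)²(0.403)⁴ = 6.752.
F_1/F_2 = (L_1/L_2)/(d_1/d_2)² = 6.752/2.250 = 3.001.
m_1 − m_2 = −2.5 log₁₀(3.001) = -1.19.

-1.19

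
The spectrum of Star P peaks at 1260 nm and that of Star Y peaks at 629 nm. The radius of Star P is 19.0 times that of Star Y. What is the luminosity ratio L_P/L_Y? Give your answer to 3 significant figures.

22.4

Wien's law gives T ∝ 1/λ_max, so T_P/T_Y = λ_Y/λ_P = 629/1260 = 0.4992.
Then L ∝ R²T⁴ gives L_P/L_Y = (19.0)² × (0.4992)⁴ = 361.0 × 0.06210 = 22.42.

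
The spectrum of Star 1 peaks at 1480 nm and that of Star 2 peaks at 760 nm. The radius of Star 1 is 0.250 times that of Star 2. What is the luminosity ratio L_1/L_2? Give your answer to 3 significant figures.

0.00435

Wien's law gives T ∝ 1/λ_max, so T_1/T_2 = λ_2/λ_1 = 760/1480 = 0.5135.
Then L ∝ R²T⁴ gives L_1/L_2 = (0.250)² × (0.5135)⁴ = 0.06250 × 0.06954 = 0.004346.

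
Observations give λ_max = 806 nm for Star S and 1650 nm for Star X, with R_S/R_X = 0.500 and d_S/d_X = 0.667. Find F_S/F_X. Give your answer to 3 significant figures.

9.87

Wien's law: T_S/T_X = λ_X/λ_S = 1650/806 = 2.047.
L_S/L_X = (R_S/R_X)²(T_S/T_X)⁴ = (0.500)²(2.047)⁴ = 4.391.
F_S/F_X = (L_S/L_X)/(d_S/d_X)² = 4.391/(0.667)² = 9.869.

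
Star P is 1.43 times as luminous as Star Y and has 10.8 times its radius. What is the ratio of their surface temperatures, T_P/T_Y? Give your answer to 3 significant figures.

0.333

L ∝ R²T⁴ gives T ∝ (L/R²)^(1/4), so
T_P/T_Y = (1.43 / 10.8²)^(1/4) = (0.01226)^(1/4) = 0.3328.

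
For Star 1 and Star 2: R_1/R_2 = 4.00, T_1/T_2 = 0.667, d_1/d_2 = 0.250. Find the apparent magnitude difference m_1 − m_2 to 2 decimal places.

-4.26

L_1/L_2 = (4.00)²(0.667)⁴ = 3.167.
F_1/F_2 = (L_1/L_2)/(d_1/d_2)² = 3.167/0.06250 = 50.67.
m_1 − m_2 = −2.5 log₁₀(50.67) = -4.26.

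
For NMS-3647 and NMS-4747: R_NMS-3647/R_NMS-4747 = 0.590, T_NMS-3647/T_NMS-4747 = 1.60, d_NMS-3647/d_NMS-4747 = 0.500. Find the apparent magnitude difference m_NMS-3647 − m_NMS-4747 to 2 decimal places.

-2.40

L_NMS-3647/L_NMS-4747 = (0.590)²(1.60)⁴ = 2.281.
F_NMS-3647/F_NMS-4747 = (L_NMS-3647/L_NMS-4747)/(d_NMS-3647/d_NMS-4747)² = 2.281/0.2500 = 9.125.
m_NMS-3647 − m_NMS-4747 = −2.5 log₁₀(9.125) = -2.40.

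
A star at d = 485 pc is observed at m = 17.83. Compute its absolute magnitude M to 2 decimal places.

M = m − 5 log₁₀(d/10 pc) = 17.83 − 5 log₁₀(485/10)
  = 17.83 − 5 × 1.686 = 17.83 − 8.43 = 9.40.

9.40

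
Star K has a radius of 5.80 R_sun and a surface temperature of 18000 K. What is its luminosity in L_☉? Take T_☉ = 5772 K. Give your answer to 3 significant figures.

L/L_☉ = (R/R_☉)² (T/T_☉)⁴ = (5.80)² × (18000/5772)⁴
       = 33.64 × (3.119)⁴ = 33.64 × 94.58 = 3182.

3.18×10^3 L_☉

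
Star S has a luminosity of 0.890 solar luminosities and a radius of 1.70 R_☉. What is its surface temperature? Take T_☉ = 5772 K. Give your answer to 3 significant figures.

T/T_☉ = (L/L_☉)^(1/4) / (R/R_☉)^(1/2)
T = 5772 × (0.890)^(1/4) / √(1.70) = 5772 × 0.9713 / 1.304 = 4300 K.

4.30×10^3 K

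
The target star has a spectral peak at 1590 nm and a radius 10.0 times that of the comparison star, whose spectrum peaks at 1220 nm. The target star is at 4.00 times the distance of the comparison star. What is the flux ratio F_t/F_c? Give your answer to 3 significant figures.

Wien's law: T_t/T_c = λ_c/λ_t = 1220/1590 = 0.7673.
L_t/L_c = (R_t/R_c)²(T_t/T_c)⁴ = (10.0)²(0.7673)⁴ = 34.66.
F_t/F_c = (L_t/L_c)/(d_t/d_c)² = 34.66/(4.00)² = 2.166.

2.17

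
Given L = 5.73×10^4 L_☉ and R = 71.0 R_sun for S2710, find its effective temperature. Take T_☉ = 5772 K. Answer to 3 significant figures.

T/T_☉ = (L/L_☉)^(1/4) / (R/R_☉)^(1/2)
T = 5772 × (5.73×10^4)^(1/4) / √(71.0) = 5772 × 15.47 / 8.426 = 1.060×10^4 K.

1.06×10^4 K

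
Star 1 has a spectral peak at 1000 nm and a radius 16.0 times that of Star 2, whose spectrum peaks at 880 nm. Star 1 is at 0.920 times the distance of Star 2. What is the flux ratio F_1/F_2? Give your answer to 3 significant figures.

181

Wien's law: T_1/T_2 = λ_2/λ_1 = 880/1000 = 0.8800.
L_1/L_2 = (R_1/R_2)²(T_1/T_2)⁴ = (16.0)²(0.8800)⁴ = 153.5.
F_1/F_2 = (L_1/L_2)/(d_1/d_2)² = 153.5/(0.920)² = 181.4.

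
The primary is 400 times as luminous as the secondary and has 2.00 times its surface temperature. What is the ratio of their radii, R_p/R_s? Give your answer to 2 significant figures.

L ∝ R²T⁴ gives R ∝ √L / T², so
R_p/R_s = √(400) / (2.00)² = 20.00 / 4.000 = 5.000.

5.0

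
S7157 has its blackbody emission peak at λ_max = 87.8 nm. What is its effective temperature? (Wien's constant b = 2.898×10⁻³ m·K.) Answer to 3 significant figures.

3.30×10^4 K

T = b/λ_max = 2.898×10⁻³ / (87.8×10⁻⁹) = 3.301×10^4 K.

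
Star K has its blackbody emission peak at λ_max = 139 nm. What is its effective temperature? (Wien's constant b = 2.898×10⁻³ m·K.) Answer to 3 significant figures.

T = b/λ_max = 2.898×10⁻³ / (139×10⁻⁹) = 2.085×10^4 K.

2.08×10^4 K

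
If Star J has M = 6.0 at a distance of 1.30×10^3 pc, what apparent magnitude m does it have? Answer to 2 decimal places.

m = M + 5 log₁₀(d/10 pc) = 6.0 + 5 log₁₀(1.30×10^3/10)
  = 6.0 + 5 × 2.114 = 6.0 + 10.57 = 16.57.

16.57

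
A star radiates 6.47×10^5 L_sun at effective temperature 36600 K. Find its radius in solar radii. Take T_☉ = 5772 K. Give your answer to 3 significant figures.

R/R_☉ = √(L/L_☉) / (T/T_☉)² = √(6.47×10^5) / (6.341)²
       = 804.4 / 40.21 = 20.01.

20.0 solar radii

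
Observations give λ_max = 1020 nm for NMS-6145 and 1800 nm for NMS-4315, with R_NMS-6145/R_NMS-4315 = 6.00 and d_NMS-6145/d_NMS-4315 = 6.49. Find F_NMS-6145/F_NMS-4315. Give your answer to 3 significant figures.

Wien's law: T_NMS-6145/T_NMS-4315 = λ_NMS-4315/λ_NMS-6145 = 1800/1020 = 1.765.
L_NMS-6145/L_NMS-4315 = (R_NMS-6145/R_NMS-4315)²(T_NMS-6145/T_NMS-4315)⁴ = (6.00)²(1.765)⁴ = 349.1.
F_NMS-6145/F_NMS-4315 = (L_NMS-6145/L_NMS-4315)/(d_NMS-6145/d_NMS-4315)² = 349.1/(6.49)² = 8.289.

8.29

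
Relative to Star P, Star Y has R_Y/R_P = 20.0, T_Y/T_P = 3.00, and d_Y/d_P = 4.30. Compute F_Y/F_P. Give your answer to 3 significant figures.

1.75×10^3

L_Y/L_P = (R_Y/R_P)²(T_Y/T_P)⁴ = (20.0)² × (3.00)⁴ = 3.240×10^4.
F_Y/F_P = (L_Y/L_P)/(d_Y/d_P)² = 3.240×10^4 / (4.30)² = 1752.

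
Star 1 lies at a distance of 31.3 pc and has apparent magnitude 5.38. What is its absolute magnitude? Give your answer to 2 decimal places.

M = m − 5 log₁₀(d/10 pc) = 5.38 − 5 log₁₀(31.3/10)
  = 5.38 − 5 × 0.496 = 5.38 − 2.48 = 2.90.

2.90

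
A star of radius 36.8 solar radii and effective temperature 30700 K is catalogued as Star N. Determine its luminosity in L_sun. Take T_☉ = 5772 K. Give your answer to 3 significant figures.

1.08×10^6 L_sun

L/L_☉ = (R/R_☉)² (T/T_☉)⁴ = (36.8)² × (30700/5772)⁴
       = 1354 × (5.319)⁴ = 1354 × 800.3 = 1.084×10^6.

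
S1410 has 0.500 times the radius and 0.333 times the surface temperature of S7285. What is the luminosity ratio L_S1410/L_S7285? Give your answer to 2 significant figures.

0.0031

From the Stefan–Boltzmann law, L ∝ R²T⁴, so
L_S1410/L_S7285 = (R_S1410/R_S7285)² (T_S1410/T_S7285)⁴ = (0.500)² × (0.333)⁴ = 0.2500 × 0.01230 = 0.003074.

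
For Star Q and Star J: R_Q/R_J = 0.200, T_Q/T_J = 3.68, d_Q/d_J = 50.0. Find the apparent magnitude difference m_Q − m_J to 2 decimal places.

L_Q/L_J = (0.200)²(3.68)⁴ = 7.336.
F_Q/F_J = (L_Q/L_J)/(d_Q/d_J)² = 7.336/2500 = 0.002934.
m_Q − m_J = −2.5 log₁₀(0.002934) = 6.33.

6.33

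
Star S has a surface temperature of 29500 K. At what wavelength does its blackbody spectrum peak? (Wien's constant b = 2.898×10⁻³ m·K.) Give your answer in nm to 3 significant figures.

98.2 nm

λ_max = b/T = 2.898×10⁻³ / 29500 = 9.82×10^-8 m = 98.24 nm.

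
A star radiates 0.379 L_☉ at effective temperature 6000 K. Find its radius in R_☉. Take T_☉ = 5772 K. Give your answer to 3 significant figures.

0.570 R_☉

R/R_☉ = √(L/L_☉) / (T/T_☉)² = √(0.379) / (1.040)²
       = 0.6156 / 1.081 = 0.5697.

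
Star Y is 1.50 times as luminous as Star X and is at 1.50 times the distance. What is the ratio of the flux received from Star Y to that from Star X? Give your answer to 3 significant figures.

F = L/(4πd²), so F_Y/F_X = (L_Y/L_X) / (d_Y/d_X)²
= 1.50 / (1.50)² = 1.50 / 2.250 = 0.6667.

0.667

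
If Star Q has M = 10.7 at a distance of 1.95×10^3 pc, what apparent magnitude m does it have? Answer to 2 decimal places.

22.15

m = M + 5 log₁₀(d/10 pc) = 10.7 + 5 log₁₀(1.95×10^3/10)
  = 10.7 + 5 × 2.290 = 10.7 + 11.45 = 22.15.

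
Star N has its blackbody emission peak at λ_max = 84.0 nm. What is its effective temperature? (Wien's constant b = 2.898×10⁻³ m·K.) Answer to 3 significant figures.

T = b/λ_max = 2.898×10⁻³ / (84.0×10⁻⁹) = 3.450×10^4 K.

3.45×10^4 K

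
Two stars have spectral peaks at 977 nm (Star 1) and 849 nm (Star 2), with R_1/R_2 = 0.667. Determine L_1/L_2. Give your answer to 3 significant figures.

0.254

Wien's law gives T ∝ 1/λ_max, so T_1/T_2 = λ_2/λ_1 = 849/977 = 0.8690.
Then L ∝ R²T⁴ gives L_1/L_2 = (0.667)² × (0.8690)⁴ = 0.4449 × 0.5702 = 0.2537.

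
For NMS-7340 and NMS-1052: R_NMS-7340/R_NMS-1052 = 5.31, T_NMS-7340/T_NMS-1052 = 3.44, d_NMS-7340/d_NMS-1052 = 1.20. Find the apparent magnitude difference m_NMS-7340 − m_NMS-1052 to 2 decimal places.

L_NMS-7340/L_NMS-1052 = (5.31)²(3.44)⁴ = 3948.
F_NMS-7340/F_NMS-1052 = (L_NMS-7340/L_NMS-1052)/(d_NMS-7340/d_NMS-1052)² = 3948/1.440 = 2742.
m_NMS-7340 − m_NMS-1052 = −2.5 log₁₀(2742) = -8.60.

-8.60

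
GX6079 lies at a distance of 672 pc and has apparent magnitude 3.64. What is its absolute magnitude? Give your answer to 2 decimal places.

M = m − 5 log₁₀(d/10 pc) = 3.64 − 5 log₁₀(672/10)
  = 3.64 − 5 × 1.827 = 3.64 − 9.14 = -5.50.

-5.50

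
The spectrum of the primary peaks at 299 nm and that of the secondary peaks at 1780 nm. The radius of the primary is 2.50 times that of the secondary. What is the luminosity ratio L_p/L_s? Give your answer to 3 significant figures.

7.85×10^3

Wien's law gives T ∝ 1/λ_max, so T_p/T_s = λ_s/λ_p = 1780/299 = 5.953.
Then L ∝ R²T⁴ gives L_p/L_s = (2.50)² × (5.953)⁴ = 6.250 × 1256 = 7850.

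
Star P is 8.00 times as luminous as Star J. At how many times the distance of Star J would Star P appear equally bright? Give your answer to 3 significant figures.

2.83

Equal flux requires L_P/d_P² = L_J/d_J², so d_P/d_J = √(L_P/L_J)
= √(8.00) = 2.828.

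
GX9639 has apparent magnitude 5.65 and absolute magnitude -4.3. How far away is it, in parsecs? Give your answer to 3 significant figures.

977 pc

m − M = 5 log₁₀(d/10 pc)
5.65 − (-4.3) = 9.95 = 5 log₁₀(d/10)
d = 10 × 10^(9.95/5) = 10 × 10^1.990 = 977.2 pc.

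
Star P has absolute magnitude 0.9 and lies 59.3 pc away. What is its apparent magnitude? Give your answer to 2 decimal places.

m = M + 5 log₁₀(d/10 pc) = 0.9 + 5 log₁₀(59.3/10)
  = 0.9 + 5 × 0.773 = 0.9 + 3.87 = 4.77.

4.77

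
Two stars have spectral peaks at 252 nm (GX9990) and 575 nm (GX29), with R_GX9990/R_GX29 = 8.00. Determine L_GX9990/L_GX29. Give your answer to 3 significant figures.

1.73×10^3

Wien's law gives T ∝ 1/λ_max, so T_GX9990/T_GX29 = λ_GX29/λ_GX9990 = 575/252 = 2.282.
Then L ∝ R²T⁴ gives L_GX9990/L_GX29 = (8.00)² × (2.282)⁴ = 64.00 × 27.11 = 1735.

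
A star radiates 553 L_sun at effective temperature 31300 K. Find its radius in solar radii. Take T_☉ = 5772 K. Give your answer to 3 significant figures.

R/R_☉ = √(L/L_☉) / (T/T_☉)² = √(553) / (5.423)²
       = 23.52 / 29.41 = 0.7997.

0.800 solar radii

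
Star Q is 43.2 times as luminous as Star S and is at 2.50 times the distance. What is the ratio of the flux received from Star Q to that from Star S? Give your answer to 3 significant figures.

F = L/(4πd²), so F_Q/F_S = (L_Q/L_S) / (d_Q/d_S)²
= 43.2 / (2.50)² = 43.2 / 6.250 = 6.912.

6.91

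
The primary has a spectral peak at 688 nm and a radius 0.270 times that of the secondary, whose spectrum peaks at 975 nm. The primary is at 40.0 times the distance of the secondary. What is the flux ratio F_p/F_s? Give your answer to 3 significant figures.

1.84×10^-4

Wien's law: T_p/T_s = λ_s/λ_p = 975/688 = 1.417.
L_p/L_s = (R_p/R_s)²(T_p/T_s)⁴ = (0.270)²(1.417)⁴ = 0.2940.
F_p/F_s = (L_p/L_s)/(d_p/d_s)² = 0.2940/(40.0)² = 1.838×10^-4.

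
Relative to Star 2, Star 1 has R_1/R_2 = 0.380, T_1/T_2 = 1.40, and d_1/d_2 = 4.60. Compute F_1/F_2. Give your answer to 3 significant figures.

0.0262

L_1/L_2 = (R_1/R_2)²(T_1/T_2)⁴ = (0.380)² × (1.40)⁴ = 0.5547.
F_1/F_2 = (L_1/L_2)/(d_1/d_2)² = 0.5547 / (4.60)² = 0.02622.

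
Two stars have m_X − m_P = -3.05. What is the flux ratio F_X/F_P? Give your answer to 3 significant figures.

F_X/F_P = 10^(−(m_X − m_P)/2.5) = 10^(3.05/2.5) = 10^1.220 = 16.60.

16.6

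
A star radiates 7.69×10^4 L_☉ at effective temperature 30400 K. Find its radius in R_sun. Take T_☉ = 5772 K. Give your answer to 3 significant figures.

10.0 R_sun

R/R_☉ = √(L/L_☉) / (T/T_☉)² = √(7.69×10^4) / (5.267)²
       = 277.3 / 27.74 = 9.997.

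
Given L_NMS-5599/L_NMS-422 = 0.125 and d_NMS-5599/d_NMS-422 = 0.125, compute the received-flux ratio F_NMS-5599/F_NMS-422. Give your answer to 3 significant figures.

8.00

F = L/(4πd²), so F_NMS-5599/F_NMS-422 = (L_NMS-5599/L_NMS-422) / (d_NMS-5599/d_NMS-422)²
= 0.125 / (0.125)² = 0.125 / 0.01562 = 8.000.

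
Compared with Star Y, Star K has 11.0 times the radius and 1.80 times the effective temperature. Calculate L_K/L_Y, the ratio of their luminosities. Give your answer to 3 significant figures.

From the Stefan–Boltzmann law, L ∝ R²T⁴, so
L_K/L_Y = (R_K/R_Y)² (T_K/T_Y)⁴ = (11.0)² × (1.80)⁴ = 121.0 × 10.50 = 1270.

1.27×10^3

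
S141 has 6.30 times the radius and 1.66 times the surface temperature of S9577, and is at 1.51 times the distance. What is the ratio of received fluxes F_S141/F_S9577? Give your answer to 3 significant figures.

132

L_S141/L_S9577 = (R_S141/R_S9577)²(T_S141/T_S9577)⁴ = (6.30)² × (1.66)⁴ = 301.4.
F_S141/F_S9577 = (L_S141/L_S9577)/(d_S141/d_S9577)² = 301.4 / (1.51)² = 132.2.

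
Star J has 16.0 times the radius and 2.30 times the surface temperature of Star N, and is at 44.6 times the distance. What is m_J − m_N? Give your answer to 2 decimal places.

-1.39

L_J/L_N = (16.0)²(2.30)⁴ = 7164.
F_J/F_N = (L_J/L_N)/(d_J/d_N)² = 7164/1989 = 3.601.
m_J − m_N = −2.5 log₁₀(3.601) = -1.39.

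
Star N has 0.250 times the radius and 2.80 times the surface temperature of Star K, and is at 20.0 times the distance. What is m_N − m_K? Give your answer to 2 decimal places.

L_N/L_K = (0.250)²(2.80)⁴ = 3.842.
F_N/F_K = (L_N/L_K)/(d_N/d_K)² = 3.842/400.0 = 0.009604.
m_N − m_K = −2.5 log₁₀(0.009604) = 5.04.

5.04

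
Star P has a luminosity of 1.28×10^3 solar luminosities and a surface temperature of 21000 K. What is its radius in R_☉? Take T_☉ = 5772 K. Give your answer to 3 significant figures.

R/R_☉ = √(L/L_☉) / (T/T_☉)² = √(1.28×10^3) / (3.638)²
       = 35.78 / 13.24 = 2.703.

2.70 R_☉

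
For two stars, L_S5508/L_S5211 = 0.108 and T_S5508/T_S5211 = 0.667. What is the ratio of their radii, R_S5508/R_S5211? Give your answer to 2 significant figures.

L ∝ R²T⁴ gives R ∝ √L / T², so
R_S5508/R_S5211 = √(0.108) / (0.667)² = 0.3286 / 0.4449 = 0.7387.

0.74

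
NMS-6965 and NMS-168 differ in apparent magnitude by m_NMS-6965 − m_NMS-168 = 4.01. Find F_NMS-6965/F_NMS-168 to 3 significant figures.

F_NMS-6965/F_NMS-168 = 10^(−(m_NMS-6965 − m_NMS-168)/2.5) = 10^(-4.01/2.5) = 10^-1.604 = 0.02489.

0.0249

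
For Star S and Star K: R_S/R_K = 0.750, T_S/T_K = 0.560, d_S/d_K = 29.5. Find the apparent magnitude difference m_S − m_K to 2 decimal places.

L_S/L_K = (0.750)²(0.560)⁴ = 0.05532.
F_S/F_K = (L_S/L_K)/(d_S/d_K)² = 0.05532/870.2 = 6.357×10^-5.
m_S − m_K = −2.5 log₁₀(6.357×10^-5) = 10.49.

10.49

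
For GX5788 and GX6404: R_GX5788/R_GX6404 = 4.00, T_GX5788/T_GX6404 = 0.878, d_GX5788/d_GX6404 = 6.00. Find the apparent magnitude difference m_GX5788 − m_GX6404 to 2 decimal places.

1.45

L_GX5788/L_GX6404 = (4.00)²(0.878)⁴ = 9.508.
F_GX5788/F_GX6404 = (L_GX5788/L_GX6404)/(d_GX5788/d_GX6404)² = 9.508/36.00 = 0.2641.
m_GX5788 − m_GX6404 = −2.5 log₁₀(0.2641) = 1.45.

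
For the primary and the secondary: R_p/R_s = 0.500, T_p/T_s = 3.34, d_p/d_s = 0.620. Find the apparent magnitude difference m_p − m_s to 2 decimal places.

L_p/L_s = (0.500)²(3.34)⁴ = 31.11.
F_p/F_s = (L_p/L_s)/(d_p/d_s)² = 31.11/0.3844 = 80.94.
m_p − m_s = −2.5 log₁₀(80.94) = -4.77.

-4.77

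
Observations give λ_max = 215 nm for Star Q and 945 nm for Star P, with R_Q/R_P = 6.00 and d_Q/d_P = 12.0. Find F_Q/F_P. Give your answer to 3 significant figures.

Wien's law: T_Q/T_P = λ_P/λ_Q = 945/215 = 4.395.
L_Q/L_P = (R_Q/R_P)²(T_Q/T_P)⁴ = (6.00)²(4.395)⁴ = 1.344×10^4.
F_Q/F_P = (L_Q/L_P)/(d_Q/d_P)² = 1.344×10^4/(12.0)² = 93.31.

93.3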